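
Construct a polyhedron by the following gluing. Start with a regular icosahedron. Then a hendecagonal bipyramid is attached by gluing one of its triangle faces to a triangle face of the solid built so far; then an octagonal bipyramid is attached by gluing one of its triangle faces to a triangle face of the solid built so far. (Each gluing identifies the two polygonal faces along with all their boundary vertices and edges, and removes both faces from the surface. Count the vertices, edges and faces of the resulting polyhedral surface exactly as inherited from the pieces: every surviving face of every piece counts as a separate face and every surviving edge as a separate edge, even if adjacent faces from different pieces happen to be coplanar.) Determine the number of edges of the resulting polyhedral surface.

81

A regular icosahedron: V=12, E=30, F=20.
Attach a hendecagonal bipyramid (V=13, E=33, F=22) along a 3-gon: merge 3 vertices and 3 edges, delete both glued faces → V=22, E=60, F=40.
Attach an octagonal bipyramid (V=10, E=24, F=16) along a 3-gon: merge 3 vertices and 3 edges, delete both glued faces → V=29, E=81, F=54.
Check: V − E + F = 29 − 81 + 54 = 2.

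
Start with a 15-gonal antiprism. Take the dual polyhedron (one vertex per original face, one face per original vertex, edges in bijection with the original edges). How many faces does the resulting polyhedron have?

30

The base solid has V = 30, E = 60, F = 32.
The dual swaps V and F and preserves E: V′ = F = 32, E′ = E = 60, F′ = V = 30.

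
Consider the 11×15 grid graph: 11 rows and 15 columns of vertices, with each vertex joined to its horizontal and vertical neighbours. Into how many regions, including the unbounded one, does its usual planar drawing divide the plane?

141

The grid has V = 11·15 = 165 vertices and E = 11·14 + 15·10 = 304 edges.
F = 2 − V + E = 2 − 165 + 304 = 141.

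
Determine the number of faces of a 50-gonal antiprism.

102

An antiprism on an n-gon has two n-gon caps and 2n triangles: V = 2·50 = 100, E = 4·50 = 200, F = 2·50 + 2 = 102.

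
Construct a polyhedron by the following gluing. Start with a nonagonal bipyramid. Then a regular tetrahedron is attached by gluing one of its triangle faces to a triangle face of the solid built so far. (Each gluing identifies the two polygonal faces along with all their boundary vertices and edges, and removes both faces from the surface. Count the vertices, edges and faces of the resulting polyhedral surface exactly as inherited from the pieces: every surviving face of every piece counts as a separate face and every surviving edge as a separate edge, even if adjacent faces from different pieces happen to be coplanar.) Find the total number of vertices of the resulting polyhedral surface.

A nonagonal bipyramid: V=11, E=27, F=18.
Attach a regular tetrahedron (V=4, E=6, F=4) along a 3-gon: merge 3 vertices and 3 edges, delete both glued faces → V=12, E=30, F=20.
Check: V − E + F = 12 − 30 + 20 = 2.

12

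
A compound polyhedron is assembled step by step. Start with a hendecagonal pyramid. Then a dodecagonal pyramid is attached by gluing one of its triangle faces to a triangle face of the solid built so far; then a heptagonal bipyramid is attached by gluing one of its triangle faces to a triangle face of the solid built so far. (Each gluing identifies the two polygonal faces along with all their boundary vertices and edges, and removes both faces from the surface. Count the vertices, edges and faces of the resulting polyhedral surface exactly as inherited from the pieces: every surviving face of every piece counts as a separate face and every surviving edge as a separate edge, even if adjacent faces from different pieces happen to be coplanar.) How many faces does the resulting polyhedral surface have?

35

A hendecagonal pyramid: V=12, E=22, F=12.
Attach a dodecagonal pyramid (V=13, E=24, F=13) along a 3-gon: merge 3 vertices and 3 edges, delete both glued faces → V=22, E=43, F=23.
Attach a heptagonal bipyramid (V=9, E=21, F=14) along a 3-gon: merge 3 vertices and 3 edges, delete both glued faces → V=28, E=61, F=35.
Check: V − E + F = 28 − 61 + 35 = 2.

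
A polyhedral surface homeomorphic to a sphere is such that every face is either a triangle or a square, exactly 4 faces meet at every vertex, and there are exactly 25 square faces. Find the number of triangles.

Let x be the number of triangles; then F = 25 + x.
Edge–face incidences: 2E = 4·25 + 3·x = 100 + 3x.
Every vertex has degree 4, so 4V = 2E.
Euler: V − E + F = 2 ⇒ (2E)/4 − E + (25 + x) = 2.
Multiply by 8: 2·(2E) − 4·(2E) + 8·(25 + x) = 16, i.e. 200 + 8x − 2·(100 + 3x) = 16.
Collecting terms: 2x = 16, so x = 8.
Then 2E = 100 + 3·8 = 124, so E = 62, V = 2E/4 = 31, F = 25 + 8 = 33.

8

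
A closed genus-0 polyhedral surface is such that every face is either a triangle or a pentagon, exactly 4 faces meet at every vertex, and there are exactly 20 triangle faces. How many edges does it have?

60

Let x be the number of pentagons; then F = 20 + x.
Edge–face incidences: 2E = 3·20 + 5·x = 60 + 5x.
Every vertex has degree 4, so 4V = 2E.
Euler: V − E + F = 2 ⇒ (2E)/4 − E + (20 + x) = 2.
Multiply by 8: 2·(2E) − 4·(2E) + 8·(20 + x) = 16, i.e. 160 + 8x − 2·(60 + 5x) = 16.
Collecting terms: −2x + 40 = 16, so −2x = −24, so x = 12.
Then 2E = 60 + 5·12 = 120, so E = 60, V = 2E/4 = 30, F = 20 + 12 = 32.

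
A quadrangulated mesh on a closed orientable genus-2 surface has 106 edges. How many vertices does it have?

51

χ = 2 − 2·2 = -2, and every face is a square so 4F = 2E.
F = 2E/4 = 53. Then V = -2 + E − F = -2 + 106 − 53 = 51.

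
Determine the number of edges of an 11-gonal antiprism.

44

An antiprism on an n-gon has two n-gon caps and 2n triangles: V = 2·11 = 22, E = 4·11 = 44, F = 2·11 + 2 = 24.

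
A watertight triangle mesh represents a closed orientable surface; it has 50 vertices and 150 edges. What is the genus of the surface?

1

Every face is a triangle and each edge borders two faces, so 3F = 2·150, giving F = 100.
χ = V − E + F = 50 − 150 + 100 = 0.
For a closed orientable surface χ = 2 − 2g, so g = (2 − (0))/2 = 1.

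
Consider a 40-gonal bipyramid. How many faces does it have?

80

A bipyramid over an n-gon has 2n triangular faces and n + 2 vertices: V = 40 + 2 = 42, E = 3·40 = 120, F = 2·40 = 80.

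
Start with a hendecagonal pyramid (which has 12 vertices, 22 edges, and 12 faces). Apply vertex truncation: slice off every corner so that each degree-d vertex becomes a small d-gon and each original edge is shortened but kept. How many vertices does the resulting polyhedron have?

44

Truncation replaces each original edge-end by a new vertex, so V′ = 2E = 44.
Each original edge survives, and each old vertex of degree d contributes d new edges; summing degrees gives Σd = 2E, so E′ = E + 2E = 3E = 66.
Each original face survives and each original vertex becomes one new face: F′ = F + V = 24.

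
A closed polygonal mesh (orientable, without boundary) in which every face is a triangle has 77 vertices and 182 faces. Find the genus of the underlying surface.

8

Every face is a triangle, so 2E = 3·182 = 546, giving E = 273.
χ = V − E + F = 77 − 273 + 182 = -14.
For a closed orientable surface χ = 2 − 2g, so g = (2 − (-14))/2 = 8.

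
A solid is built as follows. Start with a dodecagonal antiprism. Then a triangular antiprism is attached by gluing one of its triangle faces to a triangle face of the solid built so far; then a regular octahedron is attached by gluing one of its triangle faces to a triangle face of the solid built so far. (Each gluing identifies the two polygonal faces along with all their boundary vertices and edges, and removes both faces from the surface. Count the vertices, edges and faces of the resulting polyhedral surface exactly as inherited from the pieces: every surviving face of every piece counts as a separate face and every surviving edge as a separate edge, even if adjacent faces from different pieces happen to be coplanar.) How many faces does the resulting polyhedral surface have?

38

A dodecagonal antiprism: V=24, E=48, F=26.
Attach a triangular antiprism (V=6, E=12, F=8) along a 3-gon: merge 3 vertices and 3 edges, delete both glued faces → V=27, E=57, F=32.
Attach a regular octahedron (V=6, E=12, F=8) along a 3-gon: merge 3 vertices and 3 edges, delete both glued faces → V=30, E=66, F=38.
Check: V − E + F = 30 − 66 + 38 = 2.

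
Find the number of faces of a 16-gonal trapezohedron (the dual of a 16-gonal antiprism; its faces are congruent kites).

The n-trapezohedron (dual of the n-antiprism) has V = 2·16 + 2 = 34, E = 4·16 = 64, F = 2·16 = 32.

32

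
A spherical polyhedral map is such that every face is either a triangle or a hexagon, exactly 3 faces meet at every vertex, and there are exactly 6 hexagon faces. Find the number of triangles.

4

Let x be the number of triangles; then F = 6 + x.
Edge–face incidences: 2E = 6·6 + 3·x = 36 + 3x.
Every vertex has degree 3, so 3V = 2E.
Euler: V − E + F = 2 ⇒ (2E)/3 − E + (6 + x) = 2.
Multiply by 6: 2·(2E) − 3·(2E) + 6·(6 + x) = 12, i.e. 36 + 6x − (36 + 3x) = 12.
Collecting terms: 3x = 12, so x = 4.
Then 2E = 36 + 3·4 = 48, so E = 24, V = 2E/3 = 16, F = 6 + 4 = 10.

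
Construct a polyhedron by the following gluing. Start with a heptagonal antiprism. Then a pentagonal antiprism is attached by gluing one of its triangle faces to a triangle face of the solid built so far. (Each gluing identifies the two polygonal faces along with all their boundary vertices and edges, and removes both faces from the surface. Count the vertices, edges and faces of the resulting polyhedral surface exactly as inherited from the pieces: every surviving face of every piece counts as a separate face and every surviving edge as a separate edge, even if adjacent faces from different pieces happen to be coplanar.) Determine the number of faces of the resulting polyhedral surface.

26

A heptagonal antiprism: V=14, E=28, F=16.
Attach a pentagonal antiprism (V=10, E=20, F=12) along a 3-gon: merge 3 vertices and 3 edges, delete both glued faces → V=21, E=45, F=26.
Check: V − E + F = 21 − 45 + 26 = 2.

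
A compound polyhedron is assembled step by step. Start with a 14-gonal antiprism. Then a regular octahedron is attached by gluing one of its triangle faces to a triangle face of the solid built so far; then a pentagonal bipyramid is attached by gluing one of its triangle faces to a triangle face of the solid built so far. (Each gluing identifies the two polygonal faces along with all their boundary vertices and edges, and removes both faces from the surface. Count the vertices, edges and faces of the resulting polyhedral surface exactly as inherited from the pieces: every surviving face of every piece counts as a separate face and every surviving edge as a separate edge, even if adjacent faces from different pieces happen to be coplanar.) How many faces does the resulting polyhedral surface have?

A 14-gonal antiprism: V=28, E=56, F=30.
Attach a regular octahedron (V=6, E=12, F=8) along a 3-gon: merge 3 vertices and 3 edges, delete both glued faces → V=31, E=65, F=36.
Attach a pentagonal bipyramid (V=7, E=15, F=10) along a 3-gon: merge 3 vertices and 3 edges, delete both glued faces → V=35, E=77, F=44.
Check: V − E + F = 35 − 77 + 44 = 2.

44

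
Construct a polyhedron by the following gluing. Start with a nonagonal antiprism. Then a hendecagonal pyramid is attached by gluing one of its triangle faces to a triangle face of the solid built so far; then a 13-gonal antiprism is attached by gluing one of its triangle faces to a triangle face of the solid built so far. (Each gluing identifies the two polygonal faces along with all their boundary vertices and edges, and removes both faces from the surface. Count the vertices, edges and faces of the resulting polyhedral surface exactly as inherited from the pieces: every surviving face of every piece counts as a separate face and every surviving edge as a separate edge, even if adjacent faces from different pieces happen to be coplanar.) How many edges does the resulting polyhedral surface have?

104

A nonagonal antiprism: V=18, E=36, F=20.
Attach a hendecagonal pyramid (V=12, E=22, F=12) along a 3-gon: merge 3 vertices and 3 edges, delete both glued faces → V=27, E=55, F=30.
Attach a 13-gonal antiprism (V=26, E=52, F=28) along a 3-gon: merge 3 vertices and 3 edges, delete both glued faces → V=50, E=104, F=56.
Check: V − E + F = 50 − 104 + 56 = 2.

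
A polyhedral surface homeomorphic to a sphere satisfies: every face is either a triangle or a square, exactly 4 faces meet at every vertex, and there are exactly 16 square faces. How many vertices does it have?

Let x be the number of triangles; then F = 16 + x.
Edge–face incidences: 2E = 4·16 + 3·x = 64 + 3x.
Every vertex has degree 4, so 4V = 2E.
Euler: V − E + F = 2 ⇒ (2E)/4 − E + (16 + x) = 2.
Multiply by 8: 2·(2E) − 4·(2E) + 8·(16 + x) = 16, i.e. 128 + 8x − 2·(64 + 3x) = 16.
Collecting terms: 2x = 16, so x = 8.
Then 2E = 64 + 3·8 = 88, so E = 44, V = 2E/4 = 22, F = 16 + 8 = 24.

22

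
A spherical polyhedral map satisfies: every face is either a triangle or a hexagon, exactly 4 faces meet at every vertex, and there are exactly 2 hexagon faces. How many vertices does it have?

Let x be the number of triangles; then F = 2 + x.
Edge–face incidences: 2E = 6·2 + 3·x = 12 + 3x.
Every vertex has degree 4, so 4V = 2E.
Euler: V − E + F = 2 ⇒ (2E)/4 − E + (2 + x) = 2.
Multiply by 8: 2·(2E) − 4·(2E) + 8·(2 + x) = 16, i.e. 16 + 8x − 2·(12 + 3x) = 16.
Collecting terms: 2x − 8 = 16, so 2x = 24, so x = 12.
Then 2E = 12 + 3·12 = 48, so E = 24, V = 2E/4 = 12, F = 2 + 12 = 14.

12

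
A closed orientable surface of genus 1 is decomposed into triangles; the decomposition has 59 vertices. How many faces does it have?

χ = 2 − 2·1 = 0, and every face is a triangle so 3F = 2E.
V − E + F = 0 with E = 3F/2 gives 59 − (3/2 − 1)·F = 0, so F = 118 and E = 177.

118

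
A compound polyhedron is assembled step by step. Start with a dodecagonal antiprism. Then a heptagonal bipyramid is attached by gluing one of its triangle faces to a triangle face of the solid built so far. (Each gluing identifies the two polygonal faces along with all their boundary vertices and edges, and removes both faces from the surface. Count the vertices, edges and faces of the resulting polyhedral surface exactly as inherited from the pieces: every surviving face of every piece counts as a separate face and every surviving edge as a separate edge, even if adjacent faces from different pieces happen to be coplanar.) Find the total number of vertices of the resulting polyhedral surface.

A dodecagonal antiprism: V=24, E=48, F=26.
Attach a heptagonal bipyramid (V=9, E=21, F=14) along a 3-gon: merge 3 vertices and 3 edges, delete both glued faces → V=30, E=66, F=38.
Check: V − E + F = 30 − 66 + 38 = 2.

30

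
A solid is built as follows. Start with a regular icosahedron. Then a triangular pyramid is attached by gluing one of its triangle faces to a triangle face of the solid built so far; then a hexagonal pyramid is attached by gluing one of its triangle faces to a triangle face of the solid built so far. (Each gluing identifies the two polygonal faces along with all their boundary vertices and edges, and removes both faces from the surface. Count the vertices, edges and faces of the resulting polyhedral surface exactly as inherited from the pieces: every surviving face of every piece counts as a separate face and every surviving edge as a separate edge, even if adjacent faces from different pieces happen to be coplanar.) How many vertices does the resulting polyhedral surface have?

17

A regular icosahedron: V=12, E=30, F=20.
Attach a triangular pyramid (V=4, E=6, F=4) along a 3-gon: merge 3 vertices and 3 edges, delete both glued faces → V=13, E=33, F=22.
Attach a hexagonal pyramid (V=7, E=12, F=7) along a 3-gon: merge 3 vertices and 3 edges, delete both glued faces → V=17, E=42, F=27.
Check: V − E + F = 17 − 42 + 27 = 2.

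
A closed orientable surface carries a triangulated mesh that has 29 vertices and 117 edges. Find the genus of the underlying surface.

Every face is a triangle and each edge borders two faces, so 3F = 2·117, giving F = 78.
χ = V − E + F = 29 − 117 + 78 = -10.
For a closed orientable surface χ = 2 − 2g, so g = (2 − (-10))/2 = 6.

6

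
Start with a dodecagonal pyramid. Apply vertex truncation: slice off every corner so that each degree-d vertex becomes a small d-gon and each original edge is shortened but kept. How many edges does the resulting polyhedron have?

72

The base solid has V = 13, E = 24, F = 13.
Truncation replaces each original edge-end by a new vertex, so V′ = 2E = 48.
Each original edge survives, and each old vertex of degree d contributes d new edges; summing degrees gives Σd = 2E, so E′ = E + 2E = 3E = 72.
Each original face survives and each original vertex becomes one new face: F′ = F + V = 26.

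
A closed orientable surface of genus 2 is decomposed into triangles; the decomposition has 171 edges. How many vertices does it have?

55

χ = 2 − 2·2 = -2, and every face is a triangle so 3F = 2E.
F = 2E/3 = 114. Then V = -2 + E − F = -2 + 171 − 114 = 55.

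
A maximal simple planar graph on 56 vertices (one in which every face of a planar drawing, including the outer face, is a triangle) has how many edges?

In a plane triangulation 3F = 2E and V − E + F = 2, so E = 3V − 6 = 3·56 − 6 = 162.

162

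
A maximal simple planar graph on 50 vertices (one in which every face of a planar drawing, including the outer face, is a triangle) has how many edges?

144

In a plane triangulation 3F = 2E and V − E + F = 2, so E = 3V − 6 = 3·50 − 6 = 144.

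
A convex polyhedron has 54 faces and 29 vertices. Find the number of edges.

Here V − E + F = 2.
E = V + F − (2) = 29 + 54 − (2) = 81.

81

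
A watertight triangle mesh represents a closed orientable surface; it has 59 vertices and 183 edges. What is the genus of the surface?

Every face is a triangle and each edge borders two faces, so 3F = 2·183, giving F = 122.
χ = V − E + F = 59 − 183 + 122 = -2.
For a closed orientable surface χ = 2 − 2g, so g = (2 − (-2))/2 = 2.

2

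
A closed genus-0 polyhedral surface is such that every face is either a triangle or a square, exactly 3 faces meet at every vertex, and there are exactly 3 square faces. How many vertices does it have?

Let x be the number of triangles; then F = 3 + x.
Edge–face incidences: 2E = 4·3 + 3·x = 12 + 3x.
Every vertex has degree 3, so 3V = 2E.
Euler: V − E + F = 2 ⇒ (2E)/3 − E + (3 + x) = 2.
Multiply by 6: 2·(2E) − 3·(2E) + 6·(3 + x) = 12, i.e. 18 + 6x − (12 + 3x) = 12.
Collecting terms: 3x + 6 = 12, so 3x = 6, so x = 2.
Then 2E = 12 + 3·2 = 18, so E = 9, V = 2E/3 = 6, F = 3 + 2 = 5.

6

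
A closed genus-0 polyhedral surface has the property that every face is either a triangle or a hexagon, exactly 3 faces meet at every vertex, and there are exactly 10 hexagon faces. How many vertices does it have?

24

Let x be the number of triangles; then F = 10 + x.
Edge–face incidences: 2E = 6·10 + 3·x = 60 + 3x.
Every vertex has degree 3, so 3V = 2E.
Euler: V − E + F = 2 ⇒ (2E)/3 − E + (10 + x) = 2.
Multiply by 6: 2·(2E) − 3·(2E) + 6·(10 + x) = 12, i.e. 60 + 6x − (60 + 3x) = 12.
Collecting terms: 3x = 12, so x = 4.
Then 2E = 60 + 3·4 = 72, so E = 36, V = 2E/3 = 24, F = 10 + 4 = 14.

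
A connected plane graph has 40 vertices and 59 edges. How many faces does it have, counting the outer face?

Euler's formula for a connected plane graph: V − E + F = 2, so F = 2 − 40 + 59 = 21.

21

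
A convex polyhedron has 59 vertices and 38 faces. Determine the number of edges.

Here V − E + F = 2.
E = V + F − (2) = 59 + 38 − (2) = 95.

95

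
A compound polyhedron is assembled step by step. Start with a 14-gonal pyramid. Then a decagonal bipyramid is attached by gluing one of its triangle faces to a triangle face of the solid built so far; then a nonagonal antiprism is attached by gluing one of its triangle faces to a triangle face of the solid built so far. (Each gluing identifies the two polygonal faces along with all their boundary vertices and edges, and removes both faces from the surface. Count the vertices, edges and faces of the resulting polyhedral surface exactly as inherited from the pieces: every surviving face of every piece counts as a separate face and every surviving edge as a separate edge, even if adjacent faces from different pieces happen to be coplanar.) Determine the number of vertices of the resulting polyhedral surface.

39

A 14-gonal pyramid: V=15, E=28, F=15.
Attach a decagonal bipyramid (V=12, E=30, F=20) along a 3-gon: merge 3 vertices and 3 edges, delete both glued faces → V=24, E=55, F=33.
Attach a nonagonal antiprism (V=18, E=36, F=20) along a 3-gon: merge 3 vertices and 3 edges, delete both glued faces → V=39, E=88, F=51.
Check: V − E + F = 39 − 88 + 51 = 2.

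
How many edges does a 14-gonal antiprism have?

56

An antiprism on an n-gon has two n-gon caps and 2n triangles: V = 2·14 = 28, E = 4·14 = 56, F = 2·14 + 2 = 30.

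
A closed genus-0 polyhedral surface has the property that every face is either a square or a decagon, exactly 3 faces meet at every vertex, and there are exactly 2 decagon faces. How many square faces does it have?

10

Let x be the number of squares; then F = 2 + x.
Edge–face incidences: 2E = 10·2 + 4·x = 20 + 4x.
Every vertex has degree 3, so 3V = 2E.
Euler: V − E + F = 2 ⇒ (2E)/3 − E + (2 + x) = 2.
Multiply by 6: 2·(2E) − 3·(2E) + 6·(2 + x) = 12, i.e. 12 + 6x − (20 + 4x) = 12.
Collecting terms: 2x − 8 = 12, so 2x = 20, so x = 10.
Then 2E = 20 + 4·10 = 60, so E = 30, V = 2E/3 = 20, F = 2 + 10 = 12.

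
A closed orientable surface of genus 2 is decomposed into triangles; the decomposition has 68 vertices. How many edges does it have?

210

χ = 2 − 2·2 = -2, and every face is a triangle so 3F = 2E.
V − E + F = -2 with E = 3F/2 gives 68 − (3/2 − 1)·F = -2, so F = 140 and E = 210.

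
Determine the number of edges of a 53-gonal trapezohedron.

212

The n-trapezohedron (dual of the n-antiprism) has V = 2·53 + 2 = 108, E = 4·53 = 212, F = 2·53 = 106.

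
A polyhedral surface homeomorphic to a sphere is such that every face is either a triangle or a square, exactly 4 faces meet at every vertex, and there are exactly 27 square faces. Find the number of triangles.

8

Let x be the number of triangles; then F = 27 + x.
Edge–face incidences: 2E = 4·27 + 3·x = 108 + 3x.
Every vertex has degree 4, so 4V = 2E.
Euler: V − E + F = 2 ⇒ (2E)/4 − E + (27 + x) = 2.
Multiply by 8: 2·(2E) − 4·(2E) + 8·(27 + x) = 16, i.e. 216 + 8x − 2·(108 + 3x) = 16.
Collecting terms: 2x = 16, so x = 8.
Then 2E = 108 + 3·8 = 132, so E = 66, V = 2E/4 = 33, F = 27 + 8 = 35.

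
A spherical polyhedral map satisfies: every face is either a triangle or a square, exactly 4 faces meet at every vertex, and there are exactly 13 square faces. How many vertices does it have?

19

Let x be the number of triangles; then F = 13 + x.
Edge–face incidences: 2E = 4·13 + 3·x = 52 + 3x.
Every vertex has degree 4, so 4V = 2E.
Euler: V − E + F = 2 ⇒ (2E)/4 − E + (13 + x) = 2.
Multiply by 8: 2·(2E) − 4·(2E) + 8·(13 + x) = 16, i.e. 104 + 8x − 2·(52 + 3x) = 16.
Collecting terms: 2x = 16, so x = 8.
Then 2E = 52 + 3·8 = 76, so E = 38, V = 2E/4 = 19, F = 13 + 8 = 21.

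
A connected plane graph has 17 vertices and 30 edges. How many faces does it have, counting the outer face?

Euler's formula for a connected plane graph: V − E + F = 2, so F = 2 − 17 + 30 = 15.

15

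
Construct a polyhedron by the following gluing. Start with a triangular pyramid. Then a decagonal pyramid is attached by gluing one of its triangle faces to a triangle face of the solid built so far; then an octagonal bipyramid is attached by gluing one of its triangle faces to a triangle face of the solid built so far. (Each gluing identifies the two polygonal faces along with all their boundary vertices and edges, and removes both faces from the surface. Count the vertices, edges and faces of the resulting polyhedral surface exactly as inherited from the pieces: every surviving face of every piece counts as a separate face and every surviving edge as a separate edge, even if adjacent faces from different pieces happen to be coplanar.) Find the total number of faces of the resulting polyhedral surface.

A triangular pyramid: V=4, E=6, F=4.
Attach a decagonal pyramid (V=11, E=20, F=11) along a 3-gon: merge 3 vertices and 3 edges, delete both glued faces → V=12, E=23, F=13.
Attach an octagonal bipyramid (V=10, E=24, F=16) along a 3-gon: merge 3 vertices and 3 edges, delete both glued faces → V=19, E=44, F=27.
Check: V − E + F = 19 − 44 + 27 = 2.

27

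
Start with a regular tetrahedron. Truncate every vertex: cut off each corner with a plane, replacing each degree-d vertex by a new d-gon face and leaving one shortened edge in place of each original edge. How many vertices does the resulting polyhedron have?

The base solid has V = 4, E = 6, F = 4.
Truncation replaces each original edge-end by a new vertex, so V′ = 2E = 12.
Each original edge survives, and each old vertex of degree d contributes d new edges; summing degrees gives Σd = 2E, so E′ = E + 2E = 3E = 18.
Each original face survives and each original vertex becomes one new face: F′ = F + V = 8.

12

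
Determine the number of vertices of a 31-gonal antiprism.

62

An antiprism on an n-gon has two n-gon caps and 2n triangles: V = 2·31 = 62, E = 4·31 = 124, F = 2·31 + 2 = 64.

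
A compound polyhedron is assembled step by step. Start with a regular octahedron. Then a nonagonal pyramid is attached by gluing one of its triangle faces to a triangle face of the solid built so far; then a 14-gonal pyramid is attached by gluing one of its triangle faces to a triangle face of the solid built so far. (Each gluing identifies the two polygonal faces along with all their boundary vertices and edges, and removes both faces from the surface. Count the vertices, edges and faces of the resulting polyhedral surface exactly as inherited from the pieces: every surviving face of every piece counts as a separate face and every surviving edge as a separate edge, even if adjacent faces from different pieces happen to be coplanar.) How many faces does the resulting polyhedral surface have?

29

A regular octahedron: V=6, E=12, F=8.
Attach a nonagonal pyramid (V=10, E=18, F=10) along a 3-gon: merge 3 vertices and 3 edges, delete both glued faces → V=13, E=27, F=16.
Attach a 14-gonal pyramid (V=15, E=28, F=15) along a 3-gon: merge 3 vertices and 3 edges, delete both glued faces → V=25, E=52, F=29.
Check: V − E + F = 25 − 52 + 29 = 2.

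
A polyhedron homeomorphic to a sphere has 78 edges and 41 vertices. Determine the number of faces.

39

Here V − E + F = 2.
F = 2 − V + E = 2 − 41 + 78 = 39.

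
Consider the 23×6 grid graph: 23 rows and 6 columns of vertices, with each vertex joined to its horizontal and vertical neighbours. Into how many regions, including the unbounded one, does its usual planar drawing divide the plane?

111

The grid has V = 23·6 = 138 vertices and E = 23·5 + 6·22 = 247 edges.
F = 2 − V + E = 2 − 138 + 247 = 111.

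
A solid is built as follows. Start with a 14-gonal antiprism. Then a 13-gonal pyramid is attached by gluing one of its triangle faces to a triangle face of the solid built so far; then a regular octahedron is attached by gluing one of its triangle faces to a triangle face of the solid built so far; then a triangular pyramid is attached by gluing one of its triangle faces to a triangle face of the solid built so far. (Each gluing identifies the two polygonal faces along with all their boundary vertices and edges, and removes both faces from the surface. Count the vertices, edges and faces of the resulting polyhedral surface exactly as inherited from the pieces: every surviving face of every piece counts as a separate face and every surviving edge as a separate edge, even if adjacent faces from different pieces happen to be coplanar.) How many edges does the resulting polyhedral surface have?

A 14-gonal antiprism: V=28, E=56, F=30.
Attach a 13-gonal pyramid (V=14, E=26, F=14) along a 3-gon: merge 3 vertices and 3 edges, delete both glued faces → V=39, E=79, F=42.
Attach a regular octahedron (V=6, E=12, F=8) along a 3-gon: merge 3 vertices and 3 edges, delete both glued faces → V=42, E=88, F=48.
Attach a triangular pyramid (V=4, E=6, F=4) along a 3-gon: merge 3 vertices and 3 edges, delete both glued faces → V=43, E=91, F=50.
Check: V − E + F = 43 − 91 + 50 = 2.

91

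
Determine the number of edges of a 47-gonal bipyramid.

141

A bipyramid over an n-gon has 2n triangular faces and n + 2 vertices: V = 47 + 2 = 49, E = 3·47 = 141, F = 2·47 = 94.
Check: V − E + F = 49 − 141 + 94 = 2.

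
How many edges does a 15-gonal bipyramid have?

45

A bipyramid over an n-gon has 2n triangular faces and n + 2 vertices: V = 15 + 2 = 17, E = 3·15 = 45, F = 2·15 = 30.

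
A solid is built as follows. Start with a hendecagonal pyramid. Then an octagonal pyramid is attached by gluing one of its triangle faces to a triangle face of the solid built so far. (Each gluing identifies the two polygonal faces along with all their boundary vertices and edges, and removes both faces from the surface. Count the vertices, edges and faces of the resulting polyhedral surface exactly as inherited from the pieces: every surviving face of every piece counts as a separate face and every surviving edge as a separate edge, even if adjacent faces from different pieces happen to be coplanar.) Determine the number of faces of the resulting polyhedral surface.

A hendecagonal pyramid: V=12, E=22, F=12.
Attach an octagonal pyramid (V=9, E=16, F=9) along a 3-gon: merge 3 vertices and 3 edges, delete both glued faces → V=18, E=35, F=19.
Check: V − E + F = 18 − 35 + 19 = 2.

19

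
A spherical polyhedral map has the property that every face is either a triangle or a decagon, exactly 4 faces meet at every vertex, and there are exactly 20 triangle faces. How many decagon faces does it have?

2

Let x be the number of decagons; then F = 20 + x.
Edge–face incidences: 2E = 3·20 + 10·x = 60 + 10x.
Every vertex has degree 4, so 4V = 2E.
Euler: V − E + F = 2 ⇒ (2E)/4 − E + (20 + x) = 2.
Multiply by 8: 2·(2E) − 4·(2E) + 8·(20 + x) = 16, i.e. 160 + 8x − 2·(60 + 10x) = 16.
Collecting terms: −12x + 40 = 16, so −12x = −24, so x = 2.
Then 2E = 60 + 10·2 = 80, so E = 40, V = 2E/4 = 20, F = 20 + 2 = 22.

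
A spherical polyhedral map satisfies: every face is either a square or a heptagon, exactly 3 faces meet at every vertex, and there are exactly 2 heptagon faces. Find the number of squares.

Let x be the number of squares; then F = 2 + x.
Edge–face incidences: 2E = 7·2 + 4·x = 14 + 4x.
Every vertex has degree 3, so 3V = 2E.
Euler: V − E + F = 2 ⇒ (2E)/3 − E + (2 + x) = 2.
Multiply by 6: 2·(2E) − 3·(2E) + 6·(2 + x) = 12, i.e. 12 + 6x − (14 + 4x) = 12.
Collecting terms: 2x − 2 = 12, so 2x = 14, so x = 7.
Then 2E = 14 + 4·7 = 42, so E = 21, V = 2E/3 = 14, F = 2 + 7 = 9.

7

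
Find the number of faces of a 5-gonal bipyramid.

A bipyramid over an n-gon has 2n triangular faces and n + 2 vertices: V = 5 + 2 = 7, E = 3·5 = 15, F = 2·5 = 10.

10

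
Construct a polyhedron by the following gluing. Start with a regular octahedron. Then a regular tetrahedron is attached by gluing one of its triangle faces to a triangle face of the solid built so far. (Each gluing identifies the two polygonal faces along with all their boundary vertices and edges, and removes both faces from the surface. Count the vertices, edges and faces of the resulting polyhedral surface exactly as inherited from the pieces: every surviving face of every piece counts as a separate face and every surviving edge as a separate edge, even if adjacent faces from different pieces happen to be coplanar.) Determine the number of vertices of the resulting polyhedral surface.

A regular octahedron: V=6, E=12, F=8.
Attach a regular tetrahedron (V=4, E=6, F=4) along a 3-gon: merge 3 vertices and 3 edges, delete both glued faces → V=7, E=15, F=10.
Check: V − E + F = 7 − 15 + 10 = 2.

7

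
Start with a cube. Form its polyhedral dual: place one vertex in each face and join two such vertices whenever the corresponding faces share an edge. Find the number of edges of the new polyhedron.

The base solid has V = 8, E = 12, F = 6.
The dual swaps V and F and preserves E: V′ = F = 6, E′ = E = 12, F′ = V = 8.

12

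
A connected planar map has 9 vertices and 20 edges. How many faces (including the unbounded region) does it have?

13

Euler's formula for a connected plane graph: V − E + F = 2, so F = 2 − 9 + 20 = 13.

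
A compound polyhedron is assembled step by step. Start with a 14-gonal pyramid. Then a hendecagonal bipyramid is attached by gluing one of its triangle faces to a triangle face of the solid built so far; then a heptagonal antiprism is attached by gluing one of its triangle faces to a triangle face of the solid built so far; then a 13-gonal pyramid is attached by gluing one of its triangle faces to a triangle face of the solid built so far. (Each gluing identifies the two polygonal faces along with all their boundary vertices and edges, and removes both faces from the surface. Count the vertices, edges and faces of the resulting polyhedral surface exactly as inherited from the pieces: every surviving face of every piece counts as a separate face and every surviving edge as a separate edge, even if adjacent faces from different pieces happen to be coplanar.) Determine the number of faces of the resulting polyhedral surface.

61

A 14-gonal pyramid: V=15, E=28, F=15.
Attach a hendecagonal bipyramid (V=13, E=33, F=22) along a 3-gon: merge 3 vertices and 3 edges, delete both glued faces → V=25, E=58, F=35.
Attach a heptagonal antiprism (V=14, E=28, F=16) along a 3-gon: merge 3 vertices and 3 edges, delete both glued faces → V=36, E=83, F=49.
Attach a 13-gonal pyramid (V=14, E=26, F=14) along a 3-gon: merge 3 vertices and 3 edges, delete both glued faces → V=47, E=106, F=61.
Check: V − E + F = 47 − 106 + 61 = 2.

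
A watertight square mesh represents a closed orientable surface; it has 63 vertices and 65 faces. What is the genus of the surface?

Every face is a square, so 2E = 4·65 = 260, giving E = 130.
χ = V − E + F = 63 − 130 + 65 = -2.
For a closed orientable surface χ = 2 − 2g, so g = (2 − (-2))/2 = 2.

2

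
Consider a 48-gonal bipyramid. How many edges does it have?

A bipyramid over an n-gon has 2n triangular faces and n + 2 vertices: V = 48 + 2 = 50, E = 3·48 = 144, F = 2·48 = 96.

144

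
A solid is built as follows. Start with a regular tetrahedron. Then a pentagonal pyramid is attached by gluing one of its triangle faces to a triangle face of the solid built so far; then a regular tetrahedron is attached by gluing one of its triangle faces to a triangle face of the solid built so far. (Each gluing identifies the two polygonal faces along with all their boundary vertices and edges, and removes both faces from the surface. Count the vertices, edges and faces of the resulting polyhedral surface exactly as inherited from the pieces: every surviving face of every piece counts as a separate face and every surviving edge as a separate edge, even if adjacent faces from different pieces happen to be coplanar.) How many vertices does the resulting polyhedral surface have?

A regular tetrahedron: V=4, E=6, F=4.
Attach a pentagonal pyramid (V=6, E=10, F=6) along a 3-gon: merge 3 vertices and 3 edges, delete both glued faces → V=7, E=13, F=8.
Attach a regular tetrahedron (V=4, E=6, F=4) along a 3-gon: merge 3 vertices and 3 edges, delete both glued faces → V=8, E=16, F=10.
Check: V − E + F = 8 − 16 + 10 = 2.

8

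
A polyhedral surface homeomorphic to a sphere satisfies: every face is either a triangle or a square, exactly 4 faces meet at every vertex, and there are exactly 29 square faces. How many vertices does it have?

35

Let x be the number of triangles; then F = 29 + x.
Edge–face incidences: 2E = 4·29 + 3·x = 116 + 3x.
Every vertex has degree 4, so 4V = 2E.
Euler: V − E + F = 2 ⇒ (2E)/4 − E + (29 + x) = 2.
Multiply by 8: 2·(2E) − 4·(2E) + 8·(29 + x) = 16, i.e. 232 + 8x − 2·(116 + 3x) = 16.
Collecting terms: 2x = 16, so x = 8.
Then 2E = 116 + 3·8 = 140, so E = 70, V = 2E/4 = 35, F = 29 + 8 = 37.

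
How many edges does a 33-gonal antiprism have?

132

An antiprism on an n-gon has two n-gon caps and 2n triangles: V = 2·33 = 66, E = 4·33 = 132, F = 2·33 + 2 = 68.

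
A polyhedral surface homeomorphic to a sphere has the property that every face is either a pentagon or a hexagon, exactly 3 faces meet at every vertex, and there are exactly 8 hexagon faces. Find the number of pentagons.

Let x be the number of pentagons; then F = 8 + x.
Edge–face incidences: 2E = 6·8 + 5·x = 48 + 5x.
Every vertex has degree 3, so 3V = 2E.
Euler: V − E + F = 2 ⇒ (2E)/3 − E + (8 + x) = 2.
Multiply by 6: 2·(2E) − 3·(2E) + 6·(8 + x) = 12, i.e. 48 + 6x − (48 + 5x) = 12.
Collecting terms: x = 12.
Then 2E = 48 + 5·12 = 108, so E = 54, V = 2E/3 = 36, F = 8 + 12 = 20.

12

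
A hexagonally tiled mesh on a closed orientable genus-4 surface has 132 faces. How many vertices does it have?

χ = 2 − 2·4 = -6, and every face is a hexagon so 6F = 2E.
E = 6·132/2 = 396. Then V = -6 + E − F = -6 + 396 − 132 = 258.

258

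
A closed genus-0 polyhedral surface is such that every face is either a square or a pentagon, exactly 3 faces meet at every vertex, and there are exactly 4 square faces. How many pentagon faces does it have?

Let x be the number of pentagons; then F = 4 + x.
Edge–face incidences: 2E = 4·4 + 5·x = 16 + 5x.
Every vertex has degree 3, so 3V = 2E.
Euler: V − E + F = 2 ⇒ (2E)/3 − E + (4 + x) = 2.
Multiply by 6: 2·(2E) − 3·(2E) + 6·(4 + x) = 12, i.e. 24 + 6x − (16 + 5x) = 12.
Collecting terms: x + 8 = 12, so x = 4.
Then 2E = 16 + 5·4 = 36, so E = 18, V = 2E/3 = 12, F = 4 + 4 = 8.

4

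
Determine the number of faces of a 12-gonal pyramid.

A pyramid on an n-gon base has one n-gon and n triangles: V = 12 + 1 = 13, E = 2·12 = 24, F = 12 + 1 = 13.

13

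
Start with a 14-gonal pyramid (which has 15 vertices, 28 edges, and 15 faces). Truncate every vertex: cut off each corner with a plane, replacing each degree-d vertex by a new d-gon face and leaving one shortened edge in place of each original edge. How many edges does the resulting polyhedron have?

84

Truncation replaces each original edge-end by a new vertex, so V′ = 2E = 56.
Each original edge survives, and each old vertex of degree d contributes d new edges; summing degrees gives Σd = 2E, so E′ = E + 2E = 3E = 84.
Each original face survives and each original vertex becomes one new face: F′ = F + V = 30.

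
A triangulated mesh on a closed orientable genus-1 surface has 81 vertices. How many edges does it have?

243

χ = 2 − 2·1 = 0, and every face is a triangle so 3F = 2E.
V − E + F = 0 with E = 3F/2 gives 81 − (3/2 − 1)·F = 0, so F = 162 and E = 243.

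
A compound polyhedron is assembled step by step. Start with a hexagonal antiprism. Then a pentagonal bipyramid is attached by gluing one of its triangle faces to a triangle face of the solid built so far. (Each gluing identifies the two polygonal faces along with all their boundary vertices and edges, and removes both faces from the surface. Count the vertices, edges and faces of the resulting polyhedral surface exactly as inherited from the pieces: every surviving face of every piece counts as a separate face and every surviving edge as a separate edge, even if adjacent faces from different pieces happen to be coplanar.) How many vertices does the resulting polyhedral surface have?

16

A hexagonal antiprism: V=12, E=24, F=14.
Attach a pentagonal bipyramid (V=7, E=15, F=10) along a 3-gon: merge 3 vertices and 3 edges, delete both glued faces → V=16, E=36, F=22.
Check: V − E + F = 16 − 36 + 22 = 2.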